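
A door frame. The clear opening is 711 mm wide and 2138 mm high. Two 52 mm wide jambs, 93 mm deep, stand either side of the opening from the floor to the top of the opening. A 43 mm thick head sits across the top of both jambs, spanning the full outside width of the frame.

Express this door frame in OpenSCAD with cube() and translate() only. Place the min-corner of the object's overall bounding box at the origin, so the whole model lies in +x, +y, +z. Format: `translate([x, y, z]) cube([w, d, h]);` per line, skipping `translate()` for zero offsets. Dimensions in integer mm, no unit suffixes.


cube([52, 93, 2138]);
translate([763, 0, 0]) cube([52, 93, 2138]);
translate([0, 0, 2138]) cube([815, 93, 43]);


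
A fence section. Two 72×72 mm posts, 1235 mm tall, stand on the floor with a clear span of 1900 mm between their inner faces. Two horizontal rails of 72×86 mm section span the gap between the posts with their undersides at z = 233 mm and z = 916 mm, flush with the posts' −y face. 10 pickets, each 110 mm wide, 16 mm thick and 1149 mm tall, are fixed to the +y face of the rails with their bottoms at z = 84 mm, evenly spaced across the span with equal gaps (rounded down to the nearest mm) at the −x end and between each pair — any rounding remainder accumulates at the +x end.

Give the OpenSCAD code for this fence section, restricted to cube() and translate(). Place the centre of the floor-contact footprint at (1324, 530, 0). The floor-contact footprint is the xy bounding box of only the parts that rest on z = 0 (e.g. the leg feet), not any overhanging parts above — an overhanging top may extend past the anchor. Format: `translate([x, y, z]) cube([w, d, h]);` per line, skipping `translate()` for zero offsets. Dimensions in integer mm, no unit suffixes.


translate([302, 494, 0]) cube([72, 72, 1235]);
translate([2274, 494, 0]) cube([72, 72, 1235]);
translate([374, 494, 233]) cube([1900, 72, 86]);
translate([374, 494, 916]) cube([1900, 72, 86]);
translate([446, 566, 84]) cube([110, 16, 1149]);
translate([628, 566, 84]) cube([110, 16, 1149]);
translate([810, 566, 84]) cube([110, 16, 1149]);
translate([992, 566, 84]) cube([110, 16, 1149]);
translate([1174, 566, 84]) cube([110, 16, 1149]);
translate([1356, 566, 84]) cube([110, 16, 1149]);
translate([1538, 566, 84]) cube([110, 16, 1149]);
translate([1720, 566, 84]) cube([110, 16, 1149]);
translate([1902, 566, 84]) cube([110, 16, 1149]);
translate([2084, 566, 84]) cube([110, 16, 1149]);


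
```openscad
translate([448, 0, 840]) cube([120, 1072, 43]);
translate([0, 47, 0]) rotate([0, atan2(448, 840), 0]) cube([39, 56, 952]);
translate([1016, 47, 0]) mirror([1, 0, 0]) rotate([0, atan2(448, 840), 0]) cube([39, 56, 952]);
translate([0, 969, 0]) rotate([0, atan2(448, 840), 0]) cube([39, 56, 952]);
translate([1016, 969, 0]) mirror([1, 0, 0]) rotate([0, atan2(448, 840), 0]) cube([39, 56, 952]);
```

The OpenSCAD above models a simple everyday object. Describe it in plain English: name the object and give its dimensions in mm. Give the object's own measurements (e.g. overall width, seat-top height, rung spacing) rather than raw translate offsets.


A sawhorse. A 120×1072×43 mm beam (x, y, z) sits on two A-frame leg pairs. Each pair is two raked legs of 39×56 mm section (56 mm along y) splaying symmetrically in x. Each leg rises 840 mm vertically over 448 mm of horizontal reach and is 952 mm long along its own axis. Every leg's outer bottom edge rests on the floor and its outer top edge meets a bottom edge of the beam — the left legs (tilting toward +x) meet the beam's −x bottom edge, the right legs (their mirror images, tilting toward −x) meet its +x bottom edge — so the leg tops tuck under the beam, the beam's underside is 840 mm above the floor, and the feet are 1016 mm apart outside-to-outside with the beam centred between them. The two leg pairs are set in 47 mm from either end of the beam.


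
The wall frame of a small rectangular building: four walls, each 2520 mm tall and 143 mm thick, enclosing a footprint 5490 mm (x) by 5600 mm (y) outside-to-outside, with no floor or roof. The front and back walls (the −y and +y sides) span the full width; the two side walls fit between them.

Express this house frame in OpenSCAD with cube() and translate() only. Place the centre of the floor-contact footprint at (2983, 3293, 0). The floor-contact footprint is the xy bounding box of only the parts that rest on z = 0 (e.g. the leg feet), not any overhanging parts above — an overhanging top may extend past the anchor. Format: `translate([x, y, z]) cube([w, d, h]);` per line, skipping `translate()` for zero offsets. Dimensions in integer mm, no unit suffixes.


translate([238, 493, 0]) cube([5490, 143, 2520]);
translate([238, 5950, 0]) cube([5490, 143, 2520]);
translate([238, 636, 0]) cube([143, 5314, 2520]);
translate([5585, 636, 0]) cube([143, 5314, 2520]);


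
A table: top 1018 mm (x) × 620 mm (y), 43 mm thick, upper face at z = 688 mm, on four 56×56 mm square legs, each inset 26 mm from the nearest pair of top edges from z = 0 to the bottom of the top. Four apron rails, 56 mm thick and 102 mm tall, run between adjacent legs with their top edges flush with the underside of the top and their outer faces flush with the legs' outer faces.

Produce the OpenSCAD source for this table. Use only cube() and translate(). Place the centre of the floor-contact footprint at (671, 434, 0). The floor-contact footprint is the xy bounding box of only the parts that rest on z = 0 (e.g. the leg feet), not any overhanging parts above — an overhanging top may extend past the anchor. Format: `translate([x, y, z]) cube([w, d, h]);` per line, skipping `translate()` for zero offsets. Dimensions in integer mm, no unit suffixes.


// leg_h = 688 - 43 = 645
// apron z = 645 - 102 = 543
translate([162, 124, 645]) cube([1018, 620, 43]);
translate([188, 150, 0]) cube([56, 56, 645]);
translate([1098, 150, 0]) cube([56, 56, 645]);
translate([188, 662, 0]) cube([56, 56, 645]);
translate([1098, 662, 0]) cube([56, 56, 645]);
translate([244, 150, 543]) cube([854, 56, 102]);
translate([244, 662, 543]) cube([854, 56, 102]);
translate([188, 206, 543]) cube([56, 456, 102]);
translate([1098, 206, 543]) cube([56, 456, 102]);


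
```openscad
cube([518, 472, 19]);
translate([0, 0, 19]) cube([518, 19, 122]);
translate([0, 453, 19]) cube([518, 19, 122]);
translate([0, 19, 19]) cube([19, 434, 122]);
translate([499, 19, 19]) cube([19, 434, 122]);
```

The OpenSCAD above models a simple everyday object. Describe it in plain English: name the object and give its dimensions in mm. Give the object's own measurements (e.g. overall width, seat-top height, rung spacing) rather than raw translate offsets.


An open-topped rectangular box: outside dimensions 518×472×141 mm, with a uniform wall and base thickness of 19 mm. The base is a full 518×472 slab on the floor; four walls sit on top of the base. The front and back walls (the −y and +y sides) span the full width; the two side walls fit between them.


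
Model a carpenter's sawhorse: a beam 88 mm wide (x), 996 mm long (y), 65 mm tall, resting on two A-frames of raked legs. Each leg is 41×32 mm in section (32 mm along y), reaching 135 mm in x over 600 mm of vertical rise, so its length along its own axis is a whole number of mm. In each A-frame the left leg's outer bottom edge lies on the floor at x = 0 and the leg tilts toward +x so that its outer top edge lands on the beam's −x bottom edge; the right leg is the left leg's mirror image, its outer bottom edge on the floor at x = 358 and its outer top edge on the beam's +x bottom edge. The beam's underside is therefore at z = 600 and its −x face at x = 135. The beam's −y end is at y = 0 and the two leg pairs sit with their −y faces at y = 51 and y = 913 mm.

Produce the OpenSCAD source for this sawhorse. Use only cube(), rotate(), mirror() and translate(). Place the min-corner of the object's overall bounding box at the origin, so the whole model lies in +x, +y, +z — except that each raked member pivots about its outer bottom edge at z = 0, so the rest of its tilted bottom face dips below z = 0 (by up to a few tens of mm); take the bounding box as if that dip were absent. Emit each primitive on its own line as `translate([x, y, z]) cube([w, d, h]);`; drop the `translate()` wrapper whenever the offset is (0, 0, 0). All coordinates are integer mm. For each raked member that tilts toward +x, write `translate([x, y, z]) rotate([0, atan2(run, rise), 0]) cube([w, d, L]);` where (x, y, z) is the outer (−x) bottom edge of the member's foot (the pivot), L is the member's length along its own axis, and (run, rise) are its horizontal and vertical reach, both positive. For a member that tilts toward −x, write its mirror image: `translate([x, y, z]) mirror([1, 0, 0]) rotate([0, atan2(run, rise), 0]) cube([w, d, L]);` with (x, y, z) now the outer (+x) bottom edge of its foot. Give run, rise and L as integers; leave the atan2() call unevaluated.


translate([135, 0, 600]) cube([88, 996, 65]);
translate([0, 51, 0]) rotate([0, atan2(135, 600), 0]) cube([41, 32, 615]);
translate([358, 51, 0]) mirror([1, 0, 0]) rotate([0, atan2(135, 600), 0]) cube([41, 32, 615]);
translate([0, 913, 0]) rotate([0, atan2(135, 600), 0]) cube([41, 32, 615]);
translate([358, 913, 0]) mirror([1, 0, 0]) rotate([0, atan2(135, 600), 0]) cube([41, 32, 615]);


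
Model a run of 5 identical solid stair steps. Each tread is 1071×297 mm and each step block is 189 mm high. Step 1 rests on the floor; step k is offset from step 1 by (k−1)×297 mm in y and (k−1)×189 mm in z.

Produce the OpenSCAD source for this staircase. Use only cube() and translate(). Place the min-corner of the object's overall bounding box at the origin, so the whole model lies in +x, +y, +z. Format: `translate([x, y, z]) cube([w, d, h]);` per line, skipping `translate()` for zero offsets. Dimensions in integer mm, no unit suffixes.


cube([1071, 297, 189]);
translate([0, 297, 189]) cube([1071, 297, 189]);
translate([0, 594, 378]) cube([1071, 297, 189]);
translate([0, 891, 567]) cube([1071, 297, 189]);
translate([0, 1188, 756]) cube([1071, 297, 189]);


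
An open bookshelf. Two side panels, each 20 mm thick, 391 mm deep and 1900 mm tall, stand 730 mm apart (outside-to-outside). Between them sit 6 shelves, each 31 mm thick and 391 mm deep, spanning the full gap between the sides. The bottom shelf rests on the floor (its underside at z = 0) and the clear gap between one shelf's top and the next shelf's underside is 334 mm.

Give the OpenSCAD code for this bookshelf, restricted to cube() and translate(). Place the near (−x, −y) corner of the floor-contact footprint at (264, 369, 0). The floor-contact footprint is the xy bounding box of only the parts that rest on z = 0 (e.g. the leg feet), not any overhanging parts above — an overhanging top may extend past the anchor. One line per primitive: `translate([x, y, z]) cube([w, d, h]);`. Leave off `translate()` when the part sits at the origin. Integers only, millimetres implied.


translate([264, 369, 0]) cube([20, 391, 1900]);
translate([974, 369, 0]) cube([20, 391, 1900]);
translate([284, 369, 0]) cube([690, 391, 31]);
translate([284, 369, 365]) cube([690, 391, 31]);
translate([284, 369, 730]) cube([690, 391, 31]);
translate([284, 369, 1095]) cube([690, 391, 31]);
translate([284, 369, 1460]) cube([690, 391, 31]);
translate([284, 369, 1825]) cube([690, 391, 31]);


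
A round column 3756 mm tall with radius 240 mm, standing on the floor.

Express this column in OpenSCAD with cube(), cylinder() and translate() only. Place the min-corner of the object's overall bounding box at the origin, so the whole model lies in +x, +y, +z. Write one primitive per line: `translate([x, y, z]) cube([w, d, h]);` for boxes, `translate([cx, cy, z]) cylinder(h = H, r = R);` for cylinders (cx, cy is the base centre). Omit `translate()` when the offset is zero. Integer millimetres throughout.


translate([240, 240, 0]) cylinder(h = 3756, r = 240);


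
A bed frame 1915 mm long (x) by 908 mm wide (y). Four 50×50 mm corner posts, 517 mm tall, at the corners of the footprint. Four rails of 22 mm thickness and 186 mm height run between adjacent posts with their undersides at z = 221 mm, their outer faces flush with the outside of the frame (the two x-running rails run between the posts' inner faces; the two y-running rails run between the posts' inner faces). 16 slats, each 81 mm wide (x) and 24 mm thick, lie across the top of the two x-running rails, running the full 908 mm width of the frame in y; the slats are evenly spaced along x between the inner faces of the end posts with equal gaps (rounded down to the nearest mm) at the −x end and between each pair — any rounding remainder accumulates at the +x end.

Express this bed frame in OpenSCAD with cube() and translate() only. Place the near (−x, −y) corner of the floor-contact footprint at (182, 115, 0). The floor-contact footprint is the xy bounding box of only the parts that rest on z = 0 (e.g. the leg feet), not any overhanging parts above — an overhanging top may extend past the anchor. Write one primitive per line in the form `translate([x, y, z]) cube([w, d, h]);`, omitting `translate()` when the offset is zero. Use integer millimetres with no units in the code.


// slat z = rail_z + rail_h = 221 + 186 = 407
// slat gap = ⌊(1815 − 16·81) / 17⌋ = 30
translate([182, 115, 0]) cube([50, 50, 517]);
translate([182, 973, 0]) cube([50, 50, 517]);
translate([2047, 115, 0]) cube([50, 50, 517]);
translate([2047, 973, 0]) cube([50, 50, 517]);
translate([232, 115, 221]) cube([1815, 22, 186]);
translate([232, 1001, 221]) cube([1815, 22, 186]);
translate([182, 165, 221]) cube([22, 808, 186]);
translate([2075, 165, 221]) cube([22, 808, 186]);
translate([262, 115, 407]) cube([81, 908, 24]);
translate([373, 115, 407]) cube([81, 908, 24]);
translate([484, 115, 407]) cube([81, 908, 24]);
translate([595, 115, 407]) cube([81, 908, 24]);
translate([706, 115, 407]) cube([81, 908, 24]);
translate([817, 115, 407]) cube([81, 908, 24]);
translate([928, 115, 407]) cube([81, 908, 24]);
translate([1039, 115, 407]) cube([81, 908, 24]);
translate([1150, 115, 407]) cube([81, 908, 24]);
translate([1261, 115, 407]) cube([81, 908, 24]);
translate([1372, 115, 407]) cube([81, 908, 24]);
translate([1483, 115, 407]) cube([81, 908, 24]);
translate([1594, 115, 407]) cube([81, 908, 24]);
translate([1705, 115, 407]) cube([81, 908, 24]);
translate([1816, 115, 407]) cube([81, 908, 24]);
translate([1927, 115, 407]) cube([81, 908, 24]);


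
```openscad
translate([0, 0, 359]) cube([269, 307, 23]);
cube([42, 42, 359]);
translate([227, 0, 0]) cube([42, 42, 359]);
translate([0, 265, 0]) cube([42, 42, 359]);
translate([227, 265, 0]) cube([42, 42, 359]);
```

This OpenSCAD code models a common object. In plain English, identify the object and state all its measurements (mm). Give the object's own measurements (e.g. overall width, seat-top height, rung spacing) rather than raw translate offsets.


A four-legged stool. The seat is a 269×307×23 mm slab whose top surface is at z = 382 mm; four square legs, each 42×42 mm in cross-section, run from the floor (z = 0) to the underside of the seat, each flush with a corner of the seat.


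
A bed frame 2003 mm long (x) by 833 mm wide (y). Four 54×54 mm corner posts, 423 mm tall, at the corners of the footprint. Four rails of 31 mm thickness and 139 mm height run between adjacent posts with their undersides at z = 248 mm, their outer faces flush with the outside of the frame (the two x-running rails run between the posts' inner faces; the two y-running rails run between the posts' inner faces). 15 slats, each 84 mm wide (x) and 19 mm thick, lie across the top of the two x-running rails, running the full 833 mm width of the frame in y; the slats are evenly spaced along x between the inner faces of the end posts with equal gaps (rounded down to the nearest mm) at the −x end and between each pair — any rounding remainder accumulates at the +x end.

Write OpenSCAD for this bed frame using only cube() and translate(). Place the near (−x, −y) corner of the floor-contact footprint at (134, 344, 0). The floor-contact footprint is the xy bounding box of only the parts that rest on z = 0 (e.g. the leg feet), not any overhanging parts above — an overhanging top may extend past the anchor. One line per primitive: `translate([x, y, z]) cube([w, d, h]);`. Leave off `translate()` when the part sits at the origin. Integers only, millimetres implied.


translate([134, 344, 0]) cube([54, 54, 423]);
translate([134, 1123, 0]) cube([54, 54, 423]);
translate([2083, 344, 0]) cube([54, 54, 423]);
translate([2083, 1123, 0]) cube([54, 54, 423]);
translate([188, 344, 248]) cube([1895, 31, 139]);
translate([188, 1146, 248]) cube([1895, 31, 139]);
translate([134, 398, 248]) cube([31, 725, 139]);
translate([2106, 398, 248]) cube([31, 725, 139]);
translate([227, 344, 387]) cube([84, 833, 19]);
translate([350, 344, 387]) cube([84, 833, 19]);
translate([473, 344, 387]) cube([84, 833, 19]);
translate([596, 344, 387]) cube([84, 833, 19]);
translate([719, 344, 387]) cube([84, 833, 19]);
translate([842, 344, 387]) cube([84, 833, 19]);
translate([965, 344, 387]) cube([84, 833, 19]);
translate([1088, 344, 387]) cube([84, 833, 19]);
translate([1211, 344, 387]) cube([84, 833, 19]);
translate([1334, 344, 387]) cube([84, 833, 19]);
translate([1457, 344, 387]) cube([84, 833, 19]);
translate([1580, 344, 387]) cube([84, 833, 19]);
translate([1703, 344, 387]) cube([84, 833, 19]);
translate([1826, 344, 387]) cube([84, 833, 19]);
translate([1949, 344, 387]) cube([84, 833, 19]);


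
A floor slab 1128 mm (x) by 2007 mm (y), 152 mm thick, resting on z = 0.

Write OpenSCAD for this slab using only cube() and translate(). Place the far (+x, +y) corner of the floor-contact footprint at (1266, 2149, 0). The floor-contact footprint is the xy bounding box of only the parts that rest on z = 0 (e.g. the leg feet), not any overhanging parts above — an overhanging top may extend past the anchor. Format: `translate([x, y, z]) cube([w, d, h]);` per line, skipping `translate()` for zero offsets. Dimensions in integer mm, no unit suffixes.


translate([138, 142, 0]) cube([1128, 2007, 152]);


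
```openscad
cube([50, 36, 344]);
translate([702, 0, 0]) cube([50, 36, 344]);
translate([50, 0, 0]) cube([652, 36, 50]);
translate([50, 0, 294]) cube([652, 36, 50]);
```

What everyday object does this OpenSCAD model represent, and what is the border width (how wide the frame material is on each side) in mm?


A picture frame. The border width is 50 mm.

Four thin pieces enclosing a rectangular opening — a picture frame. The two full-height stiles are 344 mm tall; the top rail sits at z = 294 and is 50 mm tall, so the border above the opening is 344 − 294 = 50 mm, matching the stile x-width.


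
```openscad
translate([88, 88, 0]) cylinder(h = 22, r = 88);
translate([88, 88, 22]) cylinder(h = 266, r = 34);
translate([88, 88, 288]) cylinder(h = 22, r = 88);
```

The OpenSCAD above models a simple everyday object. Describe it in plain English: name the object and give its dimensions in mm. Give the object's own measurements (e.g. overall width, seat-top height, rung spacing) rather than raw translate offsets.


A spool: two coaxial disc flanges of radius 88 mm and thickness 22 mm, joined by a core cylinder of radius 34 mm and height 266 mm. The lower flange rests on z = 0 and the three cylinders share a vertical axis.


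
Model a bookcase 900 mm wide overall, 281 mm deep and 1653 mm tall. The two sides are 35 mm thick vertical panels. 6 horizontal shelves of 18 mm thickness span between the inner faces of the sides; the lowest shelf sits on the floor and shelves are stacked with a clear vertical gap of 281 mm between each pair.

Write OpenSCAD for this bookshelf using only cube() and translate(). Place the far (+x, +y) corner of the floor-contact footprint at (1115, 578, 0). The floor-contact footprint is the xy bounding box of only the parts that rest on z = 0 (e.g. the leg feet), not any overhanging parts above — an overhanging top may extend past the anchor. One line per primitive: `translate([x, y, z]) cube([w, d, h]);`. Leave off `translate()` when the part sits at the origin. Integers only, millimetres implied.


translate([215, 297, 0]) cube([35, 281, 1653]);
translate([1080, 297, 0]) cube([35, 281, 1653]);
translate([250, 297, 0]) cube([830, 281, 18]);
translate([250, 297, 299]) cube([830, 281, 18]);
translate([250, 297, 598]) cube([830, 281, 18]);
translate([250, 297, 897]) cube([830, 281, 18]);
translate([250, 297, 1196]) cube([830, 281, 18]);
translate([250, 297, 1495]) cube([830, 281, 18]);


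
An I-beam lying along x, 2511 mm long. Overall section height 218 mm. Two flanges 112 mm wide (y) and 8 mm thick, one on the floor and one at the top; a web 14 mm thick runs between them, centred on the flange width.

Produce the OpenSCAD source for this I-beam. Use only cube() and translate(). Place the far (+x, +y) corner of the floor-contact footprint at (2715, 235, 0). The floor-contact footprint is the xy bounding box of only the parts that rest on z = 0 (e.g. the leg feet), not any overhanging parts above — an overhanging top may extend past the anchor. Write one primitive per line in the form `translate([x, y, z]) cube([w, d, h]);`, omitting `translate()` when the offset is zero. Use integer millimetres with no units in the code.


translate([204, 123, 0]) cube([2511, 112, 8]);
translate([204, 172, 8]) cube([2511, 14, 202]);
translate([204, 123, 210]) cube([2511, 112, 8]);


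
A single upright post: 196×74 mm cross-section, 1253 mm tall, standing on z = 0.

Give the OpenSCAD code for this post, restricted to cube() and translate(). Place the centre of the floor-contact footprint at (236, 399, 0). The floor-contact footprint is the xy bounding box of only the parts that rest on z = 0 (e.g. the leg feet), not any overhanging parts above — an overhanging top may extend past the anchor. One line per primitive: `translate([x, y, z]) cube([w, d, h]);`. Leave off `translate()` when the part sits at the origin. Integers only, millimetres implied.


translate([138, 362, 0]) cube([196, 74, 1253]);


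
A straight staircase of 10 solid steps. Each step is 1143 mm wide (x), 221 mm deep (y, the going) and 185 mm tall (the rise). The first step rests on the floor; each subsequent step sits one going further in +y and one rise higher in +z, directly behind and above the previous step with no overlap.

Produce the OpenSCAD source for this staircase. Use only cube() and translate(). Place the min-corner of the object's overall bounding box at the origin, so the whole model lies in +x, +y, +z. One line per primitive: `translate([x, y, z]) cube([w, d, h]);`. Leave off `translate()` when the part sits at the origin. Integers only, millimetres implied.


cube([1143, 221, 185]);
translate([0, 221, 185]) cube([1143, 221, 185]);
translate([0, 442, 370]) cube([1143, 221, 185]);
translate([0, 663, 555]) cube([1143, 221, 185]);
translate([0, 884, 740]) cube([1143, 221, 185]);
translate([0, 1105, 925]) cube([1143, 221, 185]);
translate([0, 1326, 1110]) cube([1143, 221, 185]);
translate([0, 1547, 1295]) cube([1143, 221, 185]);
translate([0, 1768, 1480]) cube([1143, 221, 185]);
translate([0, 1989, 1665]) cube([1143, 221, 185]);


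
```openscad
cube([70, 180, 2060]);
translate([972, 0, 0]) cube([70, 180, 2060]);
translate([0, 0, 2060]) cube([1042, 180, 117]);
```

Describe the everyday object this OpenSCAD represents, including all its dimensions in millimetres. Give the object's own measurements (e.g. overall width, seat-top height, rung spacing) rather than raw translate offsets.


A door frame. The clear opening is 902 mm wide and 2060 mm high. Two 70 mm wide jambs, 180 mm deep, stand either side of the opening from the floor to the top of the opening. A 117 mm thick head sits across the top of both jambs, spanning the full outside width of the frame.


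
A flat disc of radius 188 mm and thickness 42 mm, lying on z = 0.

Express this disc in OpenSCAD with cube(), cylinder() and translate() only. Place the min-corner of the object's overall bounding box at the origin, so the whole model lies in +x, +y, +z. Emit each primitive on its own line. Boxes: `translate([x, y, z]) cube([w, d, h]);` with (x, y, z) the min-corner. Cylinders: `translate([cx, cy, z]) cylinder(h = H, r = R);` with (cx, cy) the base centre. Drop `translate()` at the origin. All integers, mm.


translate([188, 188, 0]) cylinder(h = 42, r = 188);


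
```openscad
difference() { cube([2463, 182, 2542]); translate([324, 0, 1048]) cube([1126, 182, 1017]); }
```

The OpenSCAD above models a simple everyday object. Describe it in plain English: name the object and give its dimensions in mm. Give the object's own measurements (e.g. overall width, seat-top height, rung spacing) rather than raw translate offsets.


A wall 2463 mm long (x), 182 mm thick (y), 2542 mm tall, with a rectangular window opening cut through it. The opening is 1126 mm wide and 1017 mm tall; its sill is at z = 1048 mm and its near (−x) edge is 324 mm from the wall's −x end. The opening passes through the full wall thickness.


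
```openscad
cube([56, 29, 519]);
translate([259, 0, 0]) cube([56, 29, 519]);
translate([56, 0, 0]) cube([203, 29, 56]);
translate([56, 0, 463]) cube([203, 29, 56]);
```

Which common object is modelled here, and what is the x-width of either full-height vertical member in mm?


A picture frame. The border width is 56 mm.

Four thin pieces enclosing a rectangular opening — a picture frame. The two full-height stiles are 519 mm tall; the top rail sits at z = 463 and is 56 mm tall, so the border above the opening is 519 − 463 = 56 mm, matching the stile x-width.


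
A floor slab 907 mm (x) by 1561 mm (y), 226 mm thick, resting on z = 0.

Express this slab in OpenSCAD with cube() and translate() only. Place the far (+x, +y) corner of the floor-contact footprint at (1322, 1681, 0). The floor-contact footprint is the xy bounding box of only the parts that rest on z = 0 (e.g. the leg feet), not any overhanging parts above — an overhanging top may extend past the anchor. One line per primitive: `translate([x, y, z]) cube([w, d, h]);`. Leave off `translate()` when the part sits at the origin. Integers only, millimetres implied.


translate([415, 120, 0]) cube([907, 1561, 226]);


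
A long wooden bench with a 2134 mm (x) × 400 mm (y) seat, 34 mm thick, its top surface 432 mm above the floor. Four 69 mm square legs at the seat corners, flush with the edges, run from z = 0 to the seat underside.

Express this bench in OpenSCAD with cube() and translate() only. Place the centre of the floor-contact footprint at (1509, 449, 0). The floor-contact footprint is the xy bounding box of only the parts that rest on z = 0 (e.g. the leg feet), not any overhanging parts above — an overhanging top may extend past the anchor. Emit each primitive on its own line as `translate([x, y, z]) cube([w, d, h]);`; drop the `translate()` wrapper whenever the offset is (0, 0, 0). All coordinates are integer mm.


// leg_h = 432 − 34 = 398
translate([442, 249, 398]) cube([2134, 400, 34]);
translate([442, 249, 0]) cube([69, 69, 398]);
translate([442, 580, 0]) cube([69, 69, 398]);
translate([2507, 249, 0]) cube([69, 69, 398]);
translate([2507, 580, 0]) cube([69, 69, 398]);


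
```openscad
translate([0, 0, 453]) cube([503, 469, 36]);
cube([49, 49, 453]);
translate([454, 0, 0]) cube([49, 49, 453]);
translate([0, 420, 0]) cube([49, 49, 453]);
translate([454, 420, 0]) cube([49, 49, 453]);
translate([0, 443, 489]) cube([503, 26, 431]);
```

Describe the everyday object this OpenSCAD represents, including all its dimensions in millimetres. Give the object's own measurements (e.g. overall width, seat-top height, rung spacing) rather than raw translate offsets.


A chair. The seat is a 503×469×36 mm slab with its top at z = 489 mm, on four 49×49 mm corner legs (flush with the seat edges, standing on z = 0). A flat backrest 26 mm thick, 431 mm tall, spans the full seat width and rises from the seat top along its +y edge, rear face flush with the rear of the seat.


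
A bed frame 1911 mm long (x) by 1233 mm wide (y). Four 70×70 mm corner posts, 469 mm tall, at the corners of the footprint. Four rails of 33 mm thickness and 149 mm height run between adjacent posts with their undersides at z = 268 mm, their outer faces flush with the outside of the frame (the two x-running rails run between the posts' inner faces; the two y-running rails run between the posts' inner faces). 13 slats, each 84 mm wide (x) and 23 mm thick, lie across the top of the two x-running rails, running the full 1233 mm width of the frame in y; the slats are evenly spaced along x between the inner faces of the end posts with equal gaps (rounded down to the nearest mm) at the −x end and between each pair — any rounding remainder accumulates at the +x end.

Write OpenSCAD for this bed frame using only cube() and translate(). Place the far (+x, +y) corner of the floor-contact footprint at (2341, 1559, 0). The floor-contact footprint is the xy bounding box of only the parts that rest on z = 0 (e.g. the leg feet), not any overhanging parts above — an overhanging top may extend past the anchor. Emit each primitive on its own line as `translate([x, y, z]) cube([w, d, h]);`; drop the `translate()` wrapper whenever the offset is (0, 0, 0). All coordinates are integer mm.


// slat z = rail_z + rail_h = 268 + 149 = 417
// slat gap = ⌊(1771 − 13·84) / 14⌋ = 48
translate([430, 326, 0]) cube([70, 70, 469]);
translate([430, 1489, 0]) cube([70, 70, 469]);
translate([2271, 326, 0]) cube([70, 70, 469]);
translate([2271, 1489, 0]) cube([70, 70, 469]);
translate([500, 326, 268]) cube([1771, 33, 149]);
translate([500, 1526, 268]) cube([1771, 33, 149]);
translate([430, 396, 268]) cube([33, 1093, 149]);
translate([2308, 396, 268]) cube([33, 1093, 149]);
translate([548, 326, 417]) cube([84, 1233, 23]);
translate([680, 326, 417]) cube([84, 1233, 23]);
translate([812, 326, 417]) cube([84, 1233, 23]);
translate([944, 326, 417]) cube([84, 1233, 23]);
translate([1076, 326, 417]) cube([84, 1233, 23]);
translate([1208, 326, 417]) cube([84, 1233, 23]);
translate([1340, 326, 417]) cube([84, 1233, 23]);
translate([1472, 326, 417]) cube([84, 1233, 23]);
translate([1604, 326, 417]) cube([84, 1233, 23]);
translate([1736, 326, 417]) cube([84, 1233, 23]);
translate([1868, 326, 417]) cube([84, 1233, 23]);
translate([2000, 326, 417]) cube([84, 1233, 23]);
translate([2132, 326, 417]) cube([84, 1233, 23]);


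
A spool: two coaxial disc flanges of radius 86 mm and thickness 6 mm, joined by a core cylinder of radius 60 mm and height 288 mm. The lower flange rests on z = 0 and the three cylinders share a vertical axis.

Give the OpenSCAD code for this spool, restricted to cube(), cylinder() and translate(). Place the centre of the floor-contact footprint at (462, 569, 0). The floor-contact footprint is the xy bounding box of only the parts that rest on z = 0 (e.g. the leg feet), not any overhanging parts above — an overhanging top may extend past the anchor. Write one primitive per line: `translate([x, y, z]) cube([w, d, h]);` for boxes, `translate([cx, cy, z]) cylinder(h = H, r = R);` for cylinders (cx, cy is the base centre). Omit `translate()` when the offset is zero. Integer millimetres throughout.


translate([462, 569, 0]) cylinder(h = 6, r = 86);
translate([462, 569, 6]) cylinder(h = 288, r = 60);
translate([462, 569, 294]) cylinder(h = 6, r = 86);


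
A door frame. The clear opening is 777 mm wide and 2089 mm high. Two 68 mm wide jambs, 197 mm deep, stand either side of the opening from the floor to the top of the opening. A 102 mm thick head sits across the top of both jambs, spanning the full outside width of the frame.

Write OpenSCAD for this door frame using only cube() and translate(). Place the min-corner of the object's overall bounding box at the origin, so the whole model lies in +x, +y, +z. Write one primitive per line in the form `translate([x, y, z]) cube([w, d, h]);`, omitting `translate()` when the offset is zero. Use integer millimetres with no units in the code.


cube([68, 197, 2089]);
translate([845, 0, 0]) cube([68, 197, 2089]);
translate([0, 0, 2089]) cube([913, 197, 102]);


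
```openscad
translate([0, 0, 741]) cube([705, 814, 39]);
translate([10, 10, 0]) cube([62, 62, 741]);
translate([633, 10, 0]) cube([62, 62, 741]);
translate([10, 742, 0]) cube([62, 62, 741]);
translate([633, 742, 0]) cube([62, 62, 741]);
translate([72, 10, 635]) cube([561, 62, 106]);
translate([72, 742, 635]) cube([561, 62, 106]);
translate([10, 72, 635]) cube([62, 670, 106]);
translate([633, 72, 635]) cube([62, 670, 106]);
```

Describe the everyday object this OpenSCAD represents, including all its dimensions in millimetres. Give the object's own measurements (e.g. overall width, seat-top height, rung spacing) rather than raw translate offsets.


A table: top 705 mm (x) × 814 mm (y), 39 mm thick, upper face at z = 780 mm, on four 62×62 mm square legs, each inset 10 mm from the nearest pair of top edges from z = 0 to the bottom of the top. Four apron rails, 62 mm thick and 106 mm tall, run between adjacent legs with their top edges flush with the underside of the top and their outer faces flush with the legs' outer faces.


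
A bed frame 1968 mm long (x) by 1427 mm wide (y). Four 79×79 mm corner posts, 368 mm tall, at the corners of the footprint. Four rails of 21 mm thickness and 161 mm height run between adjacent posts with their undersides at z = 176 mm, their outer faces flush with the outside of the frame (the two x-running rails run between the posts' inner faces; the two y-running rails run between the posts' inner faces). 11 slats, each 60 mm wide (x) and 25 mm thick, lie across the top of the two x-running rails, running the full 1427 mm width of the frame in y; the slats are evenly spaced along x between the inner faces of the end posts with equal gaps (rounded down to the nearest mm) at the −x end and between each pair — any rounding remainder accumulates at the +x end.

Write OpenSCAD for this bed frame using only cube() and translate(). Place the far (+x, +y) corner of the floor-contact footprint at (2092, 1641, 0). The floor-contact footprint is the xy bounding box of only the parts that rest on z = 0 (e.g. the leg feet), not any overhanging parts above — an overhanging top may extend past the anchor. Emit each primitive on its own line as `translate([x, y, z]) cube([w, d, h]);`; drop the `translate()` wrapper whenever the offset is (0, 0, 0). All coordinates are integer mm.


translate([124, 214, 0]) cube([79, 79, 368]);
translate([124, 1562, 0]) cube([79, 79, 368]);
translate([2013, 214, 0]) cube([79, 79, 368]);
translate([2013, 1562, 0]) cube([79, 79, 368]);
translate([203, 214, 176]) cube([1810, 21, 161]);
translate([203, 1620, 176]) cube([1810, 21, 161]);
translate([124, 293, 176]) cube([21, 1269, 161]);
translate([2071, 293, 176]) cube([21, 1269, 161]);
translate([298, 214, 337]) cube([60, 1427, 25]);
translate([453, 214, 337]) cube([60, 1427, 25]);
translate([608, 214, 337]) cube([60, 1427, 25]);
translate([763, 214, 337]) cube([60, 1427, 25]);
translate([918, 214, 337]) cube([60, 1427, 25]);
translate([1073, 214, 337]) cube([60, 1427, 25]);
translate([1228, 214, 337]) cube([60, 1427, 25]);
translate([1383, 214, 337]) cube([60, 1427, 25]);
translate([1538, 214, 337]) cube([60, 1427, 25]);
translate([1693, 214, 337]) cube([60, 1427, 25]);
translate([1848, 214, 337]) cube([60, 1427, 25]);


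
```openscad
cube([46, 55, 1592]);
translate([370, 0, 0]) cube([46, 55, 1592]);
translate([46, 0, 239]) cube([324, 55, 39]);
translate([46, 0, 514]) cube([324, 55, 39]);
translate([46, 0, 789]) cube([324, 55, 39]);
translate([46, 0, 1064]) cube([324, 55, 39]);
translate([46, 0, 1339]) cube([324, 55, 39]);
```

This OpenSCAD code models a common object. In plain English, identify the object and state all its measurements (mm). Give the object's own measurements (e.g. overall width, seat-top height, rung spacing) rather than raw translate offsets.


A straight ladder. Two 46×55 mm vertical rails, 1592 mm tall, stand 416 mm apart (outside-to-outside) with their front faces coplanar on the −y side. 5 rungs, each 55 mm deep and 39 mm tall, span between the inner faces of the rails, front faces flush with the rails. The lowest rung's underside is at z = 239 mm and rungs are spaced 275 mm apart (underside to underside).


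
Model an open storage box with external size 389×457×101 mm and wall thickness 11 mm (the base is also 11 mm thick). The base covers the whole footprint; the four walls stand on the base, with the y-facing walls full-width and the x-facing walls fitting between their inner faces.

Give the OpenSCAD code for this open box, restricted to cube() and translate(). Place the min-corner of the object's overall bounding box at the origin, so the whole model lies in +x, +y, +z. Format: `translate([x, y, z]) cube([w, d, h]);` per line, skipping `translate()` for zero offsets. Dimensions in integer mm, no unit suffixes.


cube([389, 457, 11]);
translate([0, 0, 11]) cube([389, 11, 90]);
translate([0, 446, 11]) cube([389, 11, 90]);
translate([0, 11, 11]) cube([11, 435, 90]);
translate([378, 11, 11]) cube([11, 435, 90]);


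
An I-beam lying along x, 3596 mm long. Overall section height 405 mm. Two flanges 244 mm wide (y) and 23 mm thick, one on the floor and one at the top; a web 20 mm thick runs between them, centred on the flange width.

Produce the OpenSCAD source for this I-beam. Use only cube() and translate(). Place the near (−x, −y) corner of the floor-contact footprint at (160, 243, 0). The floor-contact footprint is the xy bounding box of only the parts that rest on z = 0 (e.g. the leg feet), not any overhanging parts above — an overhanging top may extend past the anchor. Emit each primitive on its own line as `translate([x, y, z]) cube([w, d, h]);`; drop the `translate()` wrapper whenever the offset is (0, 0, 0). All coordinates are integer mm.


translate([160, 243, 0]) cube([3596, 244, 23]);
translate([160, 355, 23]) cube([3596, 20, 359]);
translate([160, 243, 382]) cube([3596, 244, 23]);


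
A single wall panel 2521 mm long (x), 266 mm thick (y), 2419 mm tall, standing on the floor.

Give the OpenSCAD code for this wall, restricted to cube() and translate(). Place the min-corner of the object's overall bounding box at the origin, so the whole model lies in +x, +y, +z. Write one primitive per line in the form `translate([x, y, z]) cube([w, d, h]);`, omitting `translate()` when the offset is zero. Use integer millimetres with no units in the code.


cube([2521, 266, 2419]);


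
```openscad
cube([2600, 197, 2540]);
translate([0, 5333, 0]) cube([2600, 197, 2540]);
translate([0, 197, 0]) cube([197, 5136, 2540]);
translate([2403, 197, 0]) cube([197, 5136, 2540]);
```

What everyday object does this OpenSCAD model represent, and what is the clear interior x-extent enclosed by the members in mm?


A house (or room) frame. The interior width is 2206 mm.

Four 2540 mm walls enclosing a rectangle with no floor or roof — a room or house frame. Outside width is 2600 mm and wall thickness is 197 mm, so the interior width is 2600 − 2 × 197 = 2206 mm.


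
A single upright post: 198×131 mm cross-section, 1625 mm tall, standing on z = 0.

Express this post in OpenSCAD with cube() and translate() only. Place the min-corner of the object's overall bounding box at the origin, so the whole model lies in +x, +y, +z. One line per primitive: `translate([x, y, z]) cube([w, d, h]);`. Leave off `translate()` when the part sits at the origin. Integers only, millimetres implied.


cube([198, 131, 1625]);


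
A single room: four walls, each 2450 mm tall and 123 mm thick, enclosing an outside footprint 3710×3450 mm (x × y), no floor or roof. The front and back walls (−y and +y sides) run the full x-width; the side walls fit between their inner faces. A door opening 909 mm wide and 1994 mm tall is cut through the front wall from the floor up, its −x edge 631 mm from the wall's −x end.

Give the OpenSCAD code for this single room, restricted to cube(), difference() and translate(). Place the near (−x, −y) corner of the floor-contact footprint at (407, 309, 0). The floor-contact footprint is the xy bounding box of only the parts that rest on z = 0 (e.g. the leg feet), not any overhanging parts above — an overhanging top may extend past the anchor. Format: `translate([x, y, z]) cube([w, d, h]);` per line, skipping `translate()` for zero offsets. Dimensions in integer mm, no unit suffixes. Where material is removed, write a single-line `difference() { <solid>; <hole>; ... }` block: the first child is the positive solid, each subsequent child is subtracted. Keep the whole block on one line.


difference() { translate([407, 309, 0]) cube([3710, 123, 2450]); translate([1038, 309, 0]) cube([909, 123, 1994]); }
translate([407, 3636, 0]) cube([3710, 123, 2450]);
translate([407, 432, 0]) cube([123, 3204, 2450]);
translate([3994, 432, 0]) cube([123, 3204, 2450]);
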